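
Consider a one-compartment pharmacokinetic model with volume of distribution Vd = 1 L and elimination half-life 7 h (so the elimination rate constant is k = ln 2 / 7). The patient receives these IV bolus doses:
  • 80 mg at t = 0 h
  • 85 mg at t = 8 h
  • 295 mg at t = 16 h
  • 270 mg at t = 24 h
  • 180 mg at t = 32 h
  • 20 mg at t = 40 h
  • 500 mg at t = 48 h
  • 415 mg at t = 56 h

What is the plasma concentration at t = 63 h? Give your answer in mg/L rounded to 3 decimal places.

340.135 mg/L

k = ln 2 / 7 = 0.09902 per h
Dose 1 (80 mg at t=0 h): 80·exp(−0.09902·63) = 0.156 mg/L
Dose 2 (85 mg at t=8 h): 85·exp(−0.09902·55) = 0.367 mg/L
Dose 3 (295 mg at t=16 h): 295·exp(−0.09902·47) = 2.809 mg/L
Dose 4 (270 mg at t=24 h): 270·exp(−0.09902·39) = 5.678 mg/L
Dose 5 (180 mg at t=32 h): 180·exp(−0.09902·31) = 8.359 mg/L
Dose 6 (20 mg at t=40 h): 20·exp(−0.09902·23) = 2.051 mg/L
Dose 7 (500 mg at t=48 h): 500·exp(−0.09902·15) = 113.215 mg/L
Dose 8 (415 mg at t=56 h): 415·exp(−0.09902·7) = 207.500 mg/L
C(63) = 0.156 + 0.367 + 2.809 + 5.678 + 8.359 + 2.051 + 113.215 + 207.500 = 340.135 mg/L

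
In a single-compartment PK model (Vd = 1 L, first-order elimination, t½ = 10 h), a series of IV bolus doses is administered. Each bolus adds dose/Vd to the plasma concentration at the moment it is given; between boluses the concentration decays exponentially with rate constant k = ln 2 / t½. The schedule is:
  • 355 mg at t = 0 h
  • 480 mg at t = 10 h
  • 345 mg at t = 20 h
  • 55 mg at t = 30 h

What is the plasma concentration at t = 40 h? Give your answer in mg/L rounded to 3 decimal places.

k = ln 2 / 10 = 0.06931 per h
Dose 1 (355 mg at t=0 h): 355·exp(−0.06931·40) = 22.188 mg/L
Dose 2 (480 mg at t=10 h): 480·exp(−0.06931·30) = 60.000 mg/L
Dose 3 (345 mg at t=20 h): 345·exp(−0.06931·20) = 86.250 mg/L
Dose 4 (55 mg at t=30 h): 55·exp(−0.06931·10) = 27.500 mg/L
C(40) = 22.188 + 60.000 + 86.250 + 27.500 = 195.938 mg/L

195.938 mg/L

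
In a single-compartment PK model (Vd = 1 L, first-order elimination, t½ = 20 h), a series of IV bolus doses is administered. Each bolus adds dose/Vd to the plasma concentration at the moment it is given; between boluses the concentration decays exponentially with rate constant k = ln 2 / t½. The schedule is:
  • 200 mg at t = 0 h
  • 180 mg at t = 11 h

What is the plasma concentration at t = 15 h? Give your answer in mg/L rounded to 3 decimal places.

k = ln 2 / 20 = 0.03466 per h
Dose 1 (200 mg at t=0 h): 200·exp(−0.03466·15) = 118.921 mg/L
Dose 2 (180 mg at t=11 h): 180·exp(−0.03466·4) = 156.699 mg/L
C(15) = 118.921 + 156.699 = 275.620 mg/L

275.620 mg/L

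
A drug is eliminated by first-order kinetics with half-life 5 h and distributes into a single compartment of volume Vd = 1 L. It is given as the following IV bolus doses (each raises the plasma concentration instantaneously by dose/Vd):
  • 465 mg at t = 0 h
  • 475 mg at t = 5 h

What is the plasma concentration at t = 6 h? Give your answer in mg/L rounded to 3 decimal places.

k = ln 2 / 5 = 0.13863 per h
Dose 1 (465 mg at t=0 h): 465·exp(−0.13863·6) = 202.403 mg/L
Dose 2 (475 mg at t=5 h): 475·exp(−0.13863·1) = 413.512 mg/L
C(6) = 202.403 + 413.512 = 615.915 mg/L

615.915 mg/L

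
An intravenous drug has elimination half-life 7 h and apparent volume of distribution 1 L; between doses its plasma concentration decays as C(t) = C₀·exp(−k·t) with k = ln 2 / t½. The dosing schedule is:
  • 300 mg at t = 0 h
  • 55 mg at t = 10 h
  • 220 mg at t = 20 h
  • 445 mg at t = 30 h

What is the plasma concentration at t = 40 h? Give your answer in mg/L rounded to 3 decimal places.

204.213 mg/L

k = ln 2 / 7 = 0.09902 per h
Dose 1 (300 mg at t=0 h): 300·exp(−0.09902·40) = 5.714 mg/L
Dose 2 (55 mg at t=10 h): 55·exp(−0.09902·30) = 2.820 mg/L
Dose 3 (220 mg at t=20 h): 220·exp(−0.09902·20) = 30.362 mg/L
Dose 4 (445 mg at t=30 h): 445·exp(−0.09902·10) = 165.317 mg/L
C(40) = 5.714 + 2.820 + 30.362 + 165.317 = 204.213 mg/L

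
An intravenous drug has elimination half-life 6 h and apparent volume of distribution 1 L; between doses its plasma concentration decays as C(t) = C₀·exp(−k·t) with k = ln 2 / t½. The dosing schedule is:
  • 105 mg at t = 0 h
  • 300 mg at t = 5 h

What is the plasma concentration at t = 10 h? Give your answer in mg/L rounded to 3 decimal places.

k = ln 2 / 6 = 0.11552 per h
Dose 1 (105 mg at t=0 h): 105·exp(−0.11552·10) = 33.073 mg/L
Dose 2 (300 mg at t=5 h): 300·exp(−0.11552·5) = 168.369 mg/L
C(10) = 33.073 + 168.369 = 201.442 mg/L

201.442 mg/L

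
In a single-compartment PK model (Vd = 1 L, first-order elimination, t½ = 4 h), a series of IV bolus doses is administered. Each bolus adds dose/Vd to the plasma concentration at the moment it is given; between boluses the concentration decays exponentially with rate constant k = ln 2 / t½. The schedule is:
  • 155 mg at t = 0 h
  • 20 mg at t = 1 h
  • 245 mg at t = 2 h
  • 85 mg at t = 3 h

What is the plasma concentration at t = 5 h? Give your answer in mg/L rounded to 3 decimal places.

k = ln 2 / 4 = 0.17329 per h
Dose 1 (155 mg at t=0 h): 155·exp(−0.17329·5) = 65.169 mg/L
Dose 2 (20 mg at t=1 h): 20·exp(−0.17329·4) = 10.000 mg/L
Dose 3 (245 mg at t=2 h): 245·exp(−0.17329·3) = 145.678 mg/L
Dose 4 (85 mg at t=3 h): 85·exp(−0.17329·2) = 60.104 mg/L
C(5) = 65.169 + 10.000 + 145.678 + 60.104 = 280.951 mg/L

280.951 mg/L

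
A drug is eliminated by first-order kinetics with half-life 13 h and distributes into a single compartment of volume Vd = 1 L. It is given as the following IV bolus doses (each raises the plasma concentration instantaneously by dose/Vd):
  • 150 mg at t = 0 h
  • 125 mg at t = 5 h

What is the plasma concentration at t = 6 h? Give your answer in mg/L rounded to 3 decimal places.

k = ln 2 / 13 = 0.05332 per h
Dose 1 (150 mg at t=0 h): 150·exp(−0.05332·6) = 108.932 mg/L
Dose 2 (125 mg at t=5 h): 125·exp(−0.05332·1) = 118.510 mg/L
C(6) = 108.932 + 118.510 = 227.441 mg/L

227.441 mg/L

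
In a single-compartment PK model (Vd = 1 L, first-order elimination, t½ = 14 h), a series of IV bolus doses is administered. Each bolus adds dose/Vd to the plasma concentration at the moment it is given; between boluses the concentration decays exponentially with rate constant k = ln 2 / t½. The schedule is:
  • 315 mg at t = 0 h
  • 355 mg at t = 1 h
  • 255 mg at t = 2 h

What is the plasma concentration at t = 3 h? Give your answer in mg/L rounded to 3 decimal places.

835.736 mg/L

k = ln 2 / 14 = 0.04951 per h
Dose 1 (315 mg at t=0 h): 315·exp(−0.04951·3) = 271.521 mg/L
Dose 2 (355 mg at t=1 h): 355·exp(−0.04951·2) = 321.532 mg/L
Dose 3 (255 mg at t=2 h): 255·exp(−0.04951·1) = 242.682 mg/L
C(3) = 271.521 + 321.532 + 242.682 = 835.736 mg/L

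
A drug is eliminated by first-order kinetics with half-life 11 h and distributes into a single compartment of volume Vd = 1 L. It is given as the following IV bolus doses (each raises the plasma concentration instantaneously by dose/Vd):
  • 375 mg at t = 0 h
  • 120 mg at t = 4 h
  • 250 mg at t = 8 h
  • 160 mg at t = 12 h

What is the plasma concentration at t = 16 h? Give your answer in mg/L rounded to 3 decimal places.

468.526 mg/L

k = ln 2 / 11 = 0.06301 per h
Dose 1 (375 mg at t=0 h): 375·exp(−0.06301·16) = 136.826 mg/L
Dose 2 (120 mg at t=4 h): 120·exp(−0.06301·12) = 56.336 mg/L
Dose 3 (250 mg at t=8 h): 250·exp(−0.06301·8) = 151.011 mg/L
Dose 4 (160 mg at t=12 h): 160·exp(−0.06301·4) = 124.353 mg/L
C(16) = 136.826 + 56.336 + 151.011 + 124.353 = 468.526 mg/L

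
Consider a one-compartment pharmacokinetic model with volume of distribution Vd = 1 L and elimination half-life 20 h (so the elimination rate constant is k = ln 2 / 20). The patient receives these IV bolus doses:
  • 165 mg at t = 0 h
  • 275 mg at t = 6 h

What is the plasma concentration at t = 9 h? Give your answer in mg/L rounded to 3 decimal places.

k = ln 2 / 20 = 0.03466 per h
Dose 1 (165 mg at t=0 h): 165·exp(−0.03466·9) = 120.787 mg/L
Dose 2 (275 mg at t=6 h): 275·exp(−0.03466·3) = 247.844 mg/L
C(9) = 120.787 + 247.844 = 368.631 mg/L

368.631 mg/L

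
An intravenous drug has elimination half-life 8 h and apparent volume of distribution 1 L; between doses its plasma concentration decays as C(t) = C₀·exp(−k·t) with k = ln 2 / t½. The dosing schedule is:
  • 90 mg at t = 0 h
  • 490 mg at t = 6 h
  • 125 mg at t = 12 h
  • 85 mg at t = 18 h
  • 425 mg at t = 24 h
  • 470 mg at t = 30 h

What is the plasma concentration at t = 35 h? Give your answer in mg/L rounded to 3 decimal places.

549.196 mg/L

k = ln 2 / 8 = 0.08664 per h
Dose 1 (90 mg at t=0 h): 90·exp(−0.08664·35) = 4.337 mg/L
Dose 2 (490 mg at t=6 h): 490·exp(−0.08664·29) = 39.716 mg/L
Dose 3 (125 mg at t=12 h): 125·exp(−0.08664·23) = 17.039 mg/L
Dose 4 (85 mg at t=18 h): 85·exp(−0.08664·17) = 19.486 mg/L
Dose 5 (425 mg at t=24 h): 425·exp(−0.08664·11) = 163.860 mg/L
Dose 6 (470 mg at t=30 h): 470·exp(−0.08664·5) = 304.757 mg/L
C(35) = 4.337 + 39.716 + 17.039 + 19.486 + 163.860 + 304.757 = 549.196 mg/L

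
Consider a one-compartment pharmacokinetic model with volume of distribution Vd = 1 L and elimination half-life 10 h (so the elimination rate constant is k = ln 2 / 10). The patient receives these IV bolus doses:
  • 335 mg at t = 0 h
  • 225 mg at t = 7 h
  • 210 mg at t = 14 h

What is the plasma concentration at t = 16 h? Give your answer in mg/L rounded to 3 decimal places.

k = ln 2 / 10 = 0.06931 per h
Dose 1 (335 mg at t=0 h): 335·exp(−0.06931·16) = 110.509 mg/L
Dose 2 (225 mg at t=7 h): 225·exp(−0.06931·9) = 120.575 mg/L
Dose 3 (210 mg at t=14 h): 210·exp(−0.06931·2) = 182.816 mg/L
C(16) = 110.509 + 120.575 + 182.816 = 413.899 mg/L

413.899 mg/L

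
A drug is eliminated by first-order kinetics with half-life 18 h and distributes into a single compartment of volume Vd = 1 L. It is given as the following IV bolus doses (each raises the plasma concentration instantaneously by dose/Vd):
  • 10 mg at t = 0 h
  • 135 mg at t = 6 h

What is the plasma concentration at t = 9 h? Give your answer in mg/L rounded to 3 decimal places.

127.342 mg/L

k = ln 2 / 18 = 0.03851 per h
Dose 1 (10 mg at t=0 h): 10·exp(−0.03851·9) = 7.071 mg/L
Dose 2 (135 mg at t=6 h): 135·exp(−0.03851·3) = 120.271 mg/L
C(9) = 7.071 + 120.271 = 127.342 mg/L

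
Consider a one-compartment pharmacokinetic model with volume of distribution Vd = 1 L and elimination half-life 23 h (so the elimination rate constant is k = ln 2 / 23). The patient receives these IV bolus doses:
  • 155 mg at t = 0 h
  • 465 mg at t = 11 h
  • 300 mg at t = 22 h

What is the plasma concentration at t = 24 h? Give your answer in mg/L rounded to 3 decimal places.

671.923 mg/L

k = ln 2 / 23 = 0.03014 per h
Dose 1 (155 mg at t=0 h): 155·exp(−0.03014·24) = 75.199 mg/L
Dose 2 (465 mg at t=11 h): 465·exp(−0.03014·13) = 314.272 mg/L
Dose 3 (300 mg at t=22 h): 300·exp(−0.03014·2) = 282.452 mg/L
C(24) = 75.199 + 314.272 + 282.452 = 671.923 mg/L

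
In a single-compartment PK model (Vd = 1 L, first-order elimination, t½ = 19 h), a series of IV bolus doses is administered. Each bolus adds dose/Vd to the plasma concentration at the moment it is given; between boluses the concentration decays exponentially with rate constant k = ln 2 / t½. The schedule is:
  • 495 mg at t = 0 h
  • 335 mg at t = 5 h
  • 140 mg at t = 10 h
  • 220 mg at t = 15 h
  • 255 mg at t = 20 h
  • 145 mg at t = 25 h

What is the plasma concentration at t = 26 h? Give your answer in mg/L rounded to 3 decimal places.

917.486 mg/L

k = ln 2 / 19 = 0.03648 per h
Dose 1 (495 mg at t=0 h): 495·exp(−0.03648·26) = 191.721 mg/L
Dose 2 (335 mg at t=5 h): 335·exp(−0.03648·21) = 155.714 mg/L
Dose 3 (140 mg at t=10 h): 140·exp(−0.03648·16) = 78.096 mg/L
Dose 4 (220 mg at t=15 h): 220·exp(−0.03648·11) = 147.279 mg/L
Dose 5 (255 mg at t=20 h): 255·exp(−0.03648·6) = 204.870 mg/L
Dose 6 (145 mg at t=25 h): 145·exp(−0.03648·1) = 139.806 mg/L
C(26) = 191.721 + 155.714 + 78.096 + 147.279 + 204.870 + 139.806 = 917.486 mg/L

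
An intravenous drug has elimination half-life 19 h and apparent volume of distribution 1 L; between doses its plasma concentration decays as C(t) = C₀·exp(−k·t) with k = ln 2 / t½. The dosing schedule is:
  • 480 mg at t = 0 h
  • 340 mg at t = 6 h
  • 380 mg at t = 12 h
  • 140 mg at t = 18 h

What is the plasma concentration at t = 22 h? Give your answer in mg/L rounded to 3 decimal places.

789.616 mg/L

k = ln 2 / 19 = 0.03648 per h
Dose 1 (480 mg at t=0 h): 480·exp(−0.03648·22) = 215.120 mg/L
Dose 2 (340 mg at t=6 h): 340·exp(−0.03648·16) = 189.662 mg/L
Dose 3 (380 mg at t=12 h): 380·exp(−0.03648·10) = 263.844 mg/L
Dose 4 (140 mg at t=18 h): 140·exp(−0.03648·4) = 120.991 mg/L
C(22) = 215.120 + 189.662 + 263.844 + 120.991 = 789.616 mg/L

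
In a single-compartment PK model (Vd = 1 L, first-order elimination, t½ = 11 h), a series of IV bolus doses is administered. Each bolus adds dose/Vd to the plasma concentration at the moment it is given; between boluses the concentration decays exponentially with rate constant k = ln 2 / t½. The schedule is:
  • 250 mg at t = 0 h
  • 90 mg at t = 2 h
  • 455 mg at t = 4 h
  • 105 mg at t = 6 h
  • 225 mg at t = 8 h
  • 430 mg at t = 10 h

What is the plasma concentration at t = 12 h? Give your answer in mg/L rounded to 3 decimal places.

1066.032 mg/L

k = ln 2 / 11 = 0.06301 per h
Dose 1 (250 mg at t=0 h): 250·exp(−0.06301·12) = 117.366 mg/L
Dose 2 (90 mg at t=2 h): 90·exp(−0.06301·10) = 47.927 mg/L
Dose 3 (455 mg at t=4 h): 455·exp(−0.06301·8) = 274.840 mg/L
Dose 4 (105 mg at t=6 h): 105·exp(−0.06301·6) = 71.943 mg/L
Dose 5 (225 mg at t=8 h): 225·exp(−0.06301·4) = 174.871 mg/L
Dose 6 (430 mg at t=10 h): 430·exp(−0.06301·2) = 379.084 mg/L
C(12) = 117.366 + 47.927 + 274.840 + 71.943 + 174.871 + 379.084 = 1066.032 mg/L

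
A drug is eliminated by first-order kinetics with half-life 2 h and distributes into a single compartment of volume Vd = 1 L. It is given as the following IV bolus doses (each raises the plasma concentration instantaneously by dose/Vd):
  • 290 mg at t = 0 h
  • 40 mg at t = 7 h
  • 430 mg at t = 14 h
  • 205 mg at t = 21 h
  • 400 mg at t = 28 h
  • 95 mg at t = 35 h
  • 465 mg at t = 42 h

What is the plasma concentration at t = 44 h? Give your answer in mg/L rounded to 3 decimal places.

k = ln 2 / 2 = 0.34657 per h
Dose 1 (290 mg at t=0 h): 290·exp(−0.34657·44) = 0.000 mg/L
Dose 2 (40 mg at t=7 h): 40·exp(−0.34657·37) = 0.000 mg/L
Dose 3 (430 mg at t=14 h): 430·exp(−0.34657·30) = 0.013 mg/L
Dose 4 (205 mg at t=21 h): 205·exp(−0.34657·23) = 0.071 mg/L
Dose 5 (400 mg at t=28 h): 400·exp(−0.34657·16) = 1.563 mg/L
Dose 6 (95 mg at t=35 h): 95·exp(−0.34657·9) = 4.198 mg/L
Dose 7 (465 mg at t=42 h): 465·exp(−0.34657·2) = 232.500 mg/L
C(44) = 0.000 + 0.000 + 0.013 + 0.071 + 1.563 + 4.198 + 232.500 = 238.345 mg/L

238.345 mg/L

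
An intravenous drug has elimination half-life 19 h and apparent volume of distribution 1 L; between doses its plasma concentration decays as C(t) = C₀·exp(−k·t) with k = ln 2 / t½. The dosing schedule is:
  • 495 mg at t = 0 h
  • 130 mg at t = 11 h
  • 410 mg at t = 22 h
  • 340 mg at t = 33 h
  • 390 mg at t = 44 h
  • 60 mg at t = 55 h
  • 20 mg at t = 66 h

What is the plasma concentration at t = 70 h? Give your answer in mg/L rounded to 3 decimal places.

k = ln 2 / 19 = 0.03648 per h
Dose 1 (495 mg at t=0 h): 495·exp(−0.03648·70) = 38.508 mg/L
Dose 2 (130 mg at t=11 h): 130·exp(−0.03648·59) = 15.107 mg/L
Dose 3 (410 mg at t=22 h): 410·exp(−0.03648·48) = 71.168 mg/L
Dose 4 (340 mg at t=33 h): 340·exp(−0.03648·37) = 88.158 mg/L
Dose 5 (390 mg at t=44 h): 390·exp(−0.03648·26) = 151.053 mg/L
Dose 6 (60 mg at t=55 h): 60·exp(−0.03648·15) = 34.713 mg/L
Dose 7 (20 mg at t=66 h): 20·exp(−0.03648·4) = 17.284 mg/L
C(70) = 38.508 + 15.107 + 71.168 + 88.158 + 151.053 + 34.713 + 17.284 = 415.991 mg/L

415.991 mg/L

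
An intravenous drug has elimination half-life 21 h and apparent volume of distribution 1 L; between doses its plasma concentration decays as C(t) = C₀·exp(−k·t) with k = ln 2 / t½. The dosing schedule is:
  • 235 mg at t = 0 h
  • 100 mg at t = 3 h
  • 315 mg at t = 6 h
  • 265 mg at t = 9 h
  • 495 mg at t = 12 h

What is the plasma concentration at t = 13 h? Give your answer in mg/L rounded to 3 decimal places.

1186.064 mg/L

k = ln 2 / 21 = 0.03301 per h
Dose 1 (235 mg at t=0 h): 235·exp(−0.03301·13) = 153.009 mg/L
Dose 2 (100 mg at t=3 h): 100·exp(−0.03301·10) = 71.887 mg/L
Dose 3 (315 mg at t=6 h): 315·exp(−0.03301·7) = 250.016 mg/L
Dose 4 (265 mg at t=9 h): 265·exp(−0.03301·4) = 232.224 mg/L
Dose 5 (495 mg at t=12 h): 495·exp(−0.03301·1) = 478.928 mg/L
C(13) = 153.009 + 71.887 + 250.016 + 232.224 + 478.928 = 1186.064 mg/L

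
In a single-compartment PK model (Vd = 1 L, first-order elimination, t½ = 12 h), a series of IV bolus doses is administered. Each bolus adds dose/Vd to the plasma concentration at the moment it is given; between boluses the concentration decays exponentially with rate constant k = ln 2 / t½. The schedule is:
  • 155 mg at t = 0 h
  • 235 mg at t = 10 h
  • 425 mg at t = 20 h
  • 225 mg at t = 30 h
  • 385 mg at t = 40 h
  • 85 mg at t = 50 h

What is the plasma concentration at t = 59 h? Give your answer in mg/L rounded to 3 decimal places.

k = ln 2 / 12 = 0.05776 per h
Dose 1 (155 mg at t=0 h): 155·exp(−0.05776·59) = 5.132 mg/L
Dose 2 (235 mg at t=10 h): 235·exp(−0.05776·49) = 13.863 mg/L
Dose 3 (425 mg at t=20 h): 425·exp(−0.05776·39) = 44.673 mg/L
Dose 4 (225 mg at t=30 h): 225·exp(−0.05776·29) = 42.140 mg/L
Dose 5 (385 mg at t=40 h): 385·exp(−0.05776·19) = 128.478 mg/L
Dose 6 (85 mg at t=50 h): 85·exp(−0.05776·9) = 50.541 mg/L
C(59) = 5.132 + 13.863 + 44.673 + 42.140 + 128.478 + 50.541 = 284.827 mg/L

284.827 mg/L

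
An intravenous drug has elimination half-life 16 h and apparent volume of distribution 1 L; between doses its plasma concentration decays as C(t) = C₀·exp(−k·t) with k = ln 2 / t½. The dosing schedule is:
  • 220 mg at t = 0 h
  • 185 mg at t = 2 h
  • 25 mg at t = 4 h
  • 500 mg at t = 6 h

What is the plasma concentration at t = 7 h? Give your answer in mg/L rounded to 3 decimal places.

812.176 mg/L

k = ln 2 / 16 = 0.04332 per h
Dose 1 (220 mg at t=0 h): 220·exp(−0.04332·7) = 162.451 mg/L
Dose 2 (185 mg at t=2 h): 185·exp(−0.04332·5) = 148.970 mg/L
Dose 3 (25 mg at t=4 h): 25·exp(−0.04332·3) = 21.953 mg/L
Dose 4 (500 mg at t=6 h): 500·exp(−0.04332·1) = 478.802 mg/L
C(7) = 162.451 + 148.970 + 21.953 + 478.802 = 812.176 mg/L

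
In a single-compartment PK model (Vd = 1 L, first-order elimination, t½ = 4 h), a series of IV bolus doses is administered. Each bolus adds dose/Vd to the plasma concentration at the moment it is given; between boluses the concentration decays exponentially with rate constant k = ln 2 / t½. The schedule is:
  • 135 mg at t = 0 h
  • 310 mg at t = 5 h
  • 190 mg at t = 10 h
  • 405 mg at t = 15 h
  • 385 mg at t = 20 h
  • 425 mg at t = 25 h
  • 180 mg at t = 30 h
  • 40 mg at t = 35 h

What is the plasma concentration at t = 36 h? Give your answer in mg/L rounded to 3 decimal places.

198.960 mg/L

k = ln 2 / 4 = 0.17329 per h
Dose 1 (135 mg at t=0 h): 135·exp(−0.17329·36) = 0.264 mg/L
Dose 2 (310 mg at t=5 h): 310·exp(−0.17329·31) = 1.440 mg/L
Dose 3 (190 mg at t=10 h): 190·exp(−0.17329·26) = 2.099 mg/L
Dose 4 (405 mg at t=15 h): 405·exp(−0.17329·21) = 10.643 mg/L
Dose 5 (385 mg at t=20 h): 385·exp(−0.17329·16) = 24.062 mg/L
Dose 6 (425 mg at t=25 h): 425·exp(−0.17329·11) = 63.177 mg/L
Dose 7 (180 mg at t=30 h): 180·exp(−0.17329·6) = 63.640 mg/L
Dose 8 (40 mg at t=35 h): 40·exp(−0.17329·1) = 33.636 mg/L
C(36) = 0.264 + 1.440 + 2.099 + 10.643 + 24.062 + 63.177 + 63.640 + 33.636 = 198.960 mg/L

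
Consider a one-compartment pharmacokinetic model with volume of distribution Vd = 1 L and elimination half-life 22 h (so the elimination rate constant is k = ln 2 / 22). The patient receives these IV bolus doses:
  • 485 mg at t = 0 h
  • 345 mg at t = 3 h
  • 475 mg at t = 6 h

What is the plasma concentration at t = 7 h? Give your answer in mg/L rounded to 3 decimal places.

k = ln 2 / 22 = 0.03151 per h
Dose 1 (485 mg at t=0 h): 485·exp(−0.03151·7) = 389.009 mg/L
Dose 2 (345 mg at t=3 h): 345·exp(−0.03151·4) = 304.149 mg/L
Dose 3 (475 mg at t=6 h): 475·exp(−0.03151·1) = 460.268 mg/L
C(7) = 389.009 + 304.149 + 460.268 = 1153.425 mg/L

1153.425 mg/L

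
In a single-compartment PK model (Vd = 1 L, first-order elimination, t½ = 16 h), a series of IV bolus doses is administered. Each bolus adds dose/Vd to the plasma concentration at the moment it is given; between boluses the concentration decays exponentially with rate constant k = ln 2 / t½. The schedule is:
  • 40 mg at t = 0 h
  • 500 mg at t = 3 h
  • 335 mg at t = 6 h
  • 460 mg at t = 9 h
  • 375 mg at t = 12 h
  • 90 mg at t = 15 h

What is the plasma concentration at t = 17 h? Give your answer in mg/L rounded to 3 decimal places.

1209.557 mg/L

k = ln 2 / 16 = 0.04332 per h
Dose 1 (40 mg at t=0 h): 40·exp(−0.04332·17) = 19.152 mg/L
Dose 2 (500 mg at t=3 h): 500·exp(−0.04332·14) = 272.627 mg/L
Dose 3 (335 mg at t=6 h): 335·exp(−0.04332·11) = 208.011 mg/L
Dose 4 (460 mg at t=9 h): 460·exp(−0.04332·8) = 325.269 mg/L
Dose 5 (375 mg at t=12 h): 375·exp(−0.04332·5) = 301.967 mg/L
Dose 6 (90 mg at t=15 h): 90·exp(−0.04332·2) = 82.530 mg/L
C(17) = 19.152 + 272.627 + 208.011 + 325.269 + 301.967 + 82.530 = 1209.557 mg/L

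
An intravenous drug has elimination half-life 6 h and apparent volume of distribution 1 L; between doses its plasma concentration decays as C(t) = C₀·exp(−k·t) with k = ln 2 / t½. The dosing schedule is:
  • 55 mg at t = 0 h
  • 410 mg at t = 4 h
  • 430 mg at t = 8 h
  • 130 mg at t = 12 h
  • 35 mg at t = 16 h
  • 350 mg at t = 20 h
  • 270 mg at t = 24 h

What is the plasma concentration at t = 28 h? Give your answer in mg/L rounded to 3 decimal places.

408.663 mg/L

k = ln 2 / 6 = 0.11552 per h
Dose 1 (55 mg at t=0 h): 55·exp(−0.11552·28) = 2.165 mg/L
Dose 2 (410 mg at t=4 h): 410·exp(−0.11552·24) = 25.625 mg/L
Dose 3 (430 mg at t=8 h): 430·exp(−0.11552·20) = 42.661 mg/L
Dose 4 (130 mg at t=12 h): 130·exp(−0.11552·16) = 20.474 mg/L
Dose 5 (35 mg at t=16 h): 35·exp(−0.11552·12) = 8.750 mg/L
Dose 6 (350 mg at t=20 h): 350·exp(−0.11552·8) = 138.898 mg/L
Dose 7 (270 mg at t=24 h): 270·exp(−0.11552·4) = 170.089 mg/L
C(28) = 2.165 + 25.625 + 42.661 + 20.474 + 8.750 + 138.898 + 170.089 = 408.663 mg/L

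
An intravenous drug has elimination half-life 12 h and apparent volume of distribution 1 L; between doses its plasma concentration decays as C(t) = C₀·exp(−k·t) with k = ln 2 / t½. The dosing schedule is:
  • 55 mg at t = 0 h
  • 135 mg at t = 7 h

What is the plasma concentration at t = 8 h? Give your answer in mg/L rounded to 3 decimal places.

k = ln 2 / 12 = 0.05776 per h
Dose 1 (55 mg at t=0 h): 55·exp(−0.05776·8) = 34.648 mg/L
Dose 2 (135 mg at t=7 h): 135·exp(−0.05776·1) = 127.423 mg/L
C(8) = 34.648 + 127.423 = 162.071 mg/L

162.071 mg/L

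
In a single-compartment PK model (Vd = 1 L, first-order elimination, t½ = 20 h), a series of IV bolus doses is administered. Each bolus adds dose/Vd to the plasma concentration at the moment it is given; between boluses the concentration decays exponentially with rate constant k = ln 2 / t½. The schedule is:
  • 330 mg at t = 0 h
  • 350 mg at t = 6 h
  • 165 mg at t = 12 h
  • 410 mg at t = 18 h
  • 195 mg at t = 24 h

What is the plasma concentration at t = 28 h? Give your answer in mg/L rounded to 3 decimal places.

k = ln 2 / 20 = 0.03466 per h
Dose 1 (330 mg at t=0 h): 330·exp(−0.03466·28) = 125.047 mg/L
Dose 2 (350 mg at t=6 h): 350·exp(−0.03466·22) = 163.281 mg/L
Dose 3 (165 mg at t=12 h): 165·exp(−0.03466·16) = 94.768 mg/L
Dose 4 (410 mg at t=18 h): 410·exp(−0.03466·10) = 289.914 mg/L
Dose 5 (195 mg at t=24 h): 195·exp(−0.03466·4) = 169.757 mg/L
C(28) = 125.047 + 163.281 + 94.768 + 289.914 + 169.757 = 842.766 mg/L

842.766 mg/L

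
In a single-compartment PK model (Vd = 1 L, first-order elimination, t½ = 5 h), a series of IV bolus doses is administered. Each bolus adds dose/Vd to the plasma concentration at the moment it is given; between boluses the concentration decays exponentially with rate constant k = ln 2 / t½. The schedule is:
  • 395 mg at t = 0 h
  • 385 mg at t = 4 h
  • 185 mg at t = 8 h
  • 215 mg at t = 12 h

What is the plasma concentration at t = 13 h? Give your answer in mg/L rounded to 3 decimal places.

k = ln 2 / 5 = 0.13863 per h
Dose 1 (395 mg at t=0 h): 395·exp(−0.13863·13) = 65.151 mg/L
Dose 2 (385 mg at t=4 h): 385·exp(−0.13863·9) = 110.562 mg/L
Dose 3 (185 mg at t=8 h): 185·exp(−0.13863·5) = 92.500 mg/L
Dose 4 (215 mg at t=12 h): 215·exp(−0.13863·1) = 187.168 mg/L
C(13) = 65.151 + 110.562 + 92.500 + 187.168 = 455.381 mg/L

455.381 mg/L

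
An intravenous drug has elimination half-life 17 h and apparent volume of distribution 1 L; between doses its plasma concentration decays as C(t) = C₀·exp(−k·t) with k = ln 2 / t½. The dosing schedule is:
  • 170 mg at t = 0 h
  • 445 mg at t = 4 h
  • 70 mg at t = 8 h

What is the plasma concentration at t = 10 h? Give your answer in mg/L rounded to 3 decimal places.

k = ln 2 / 17 = 0.04077 per h
Dose 1 (170 mg at t=0 h): 170·exp(−0.04077·10) = 113.077 mg/L
Dose 2 (445 mg at t=4 h): 445·exp(−0.04077·6) = 348.429 mg/L
Dose 3 (70 mg at t=8 h): 70·exp(−0.04077·2) = 64.518 mg/L
C(10) = 113.077 + 348.429 + 64.518 = 526.024 mg/L

526.024 mg/L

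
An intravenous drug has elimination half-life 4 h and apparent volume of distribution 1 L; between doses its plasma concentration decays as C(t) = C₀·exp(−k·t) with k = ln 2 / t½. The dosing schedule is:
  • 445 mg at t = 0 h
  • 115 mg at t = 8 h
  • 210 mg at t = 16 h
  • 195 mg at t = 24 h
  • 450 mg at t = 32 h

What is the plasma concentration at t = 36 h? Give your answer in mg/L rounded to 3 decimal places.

257.705 mg/L

k = ln 2 / 4 = 0.17329 per h
Dose 1 (445 mg at t=0 h): 445·exp(−0.17329·36) = 0.869 mg/L
Dose 2 (115 mg at t=8 h): 115·exp(−0.17329·28) = 0.898 mg/L
Dose 3 (210 mg at t=16 h): 210·exp(−0.17329·20) = 6.562 mg/L
Dose 4 (195 mg at t=24 h): 195·exp(−0.17329·12) = 24.375 mg/L
Dose 5 (450 mg at t=32 h): 450·exp(−0.17329·4) = 225.000 mg/L
C(36) = 0.869 + 0.898 + 6.562 + 24.375 + 225.000 = 257.705 mg/L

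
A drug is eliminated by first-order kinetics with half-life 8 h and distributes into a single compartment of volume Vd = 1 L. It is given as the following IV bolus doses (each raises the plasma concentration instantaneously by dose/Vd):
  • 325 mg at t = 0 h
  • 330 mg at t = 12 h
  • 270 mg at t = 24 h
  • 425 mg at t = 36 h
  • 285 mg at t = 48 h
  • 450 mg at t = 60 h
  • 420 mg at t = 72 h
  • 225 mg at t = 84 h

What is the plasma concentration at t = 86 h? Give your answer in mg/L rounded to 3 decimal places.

k = ln 2 / 8 = 0.08664 per h
Dose 1 (325 mg at t=0 h): 325·exp(−0.08664·86) = 0.189 mg/L
Dose 2 (330 mg at t=12 h): 330·exp(−0.08664·74) = 0.542 mg/L
Dose 3 (270 mg at t=24 h): 270·exp(−0.08664·62) = 1.254 mg/L
Dose 4 (425 mg at t=36 h): 425·exp(−0.08664·50) = 5.584 mg/L
Dose 5 (285 mg at t=48 h): 285·exp(−0.08664·38) = 10.591 mg/L
Dose 6 (450 mg at t=60 h): 450·exp(−0.08664·26) = 47.300 mg/L
Dose 7 (420 mg at t=72 h): 420·exp(−0.08664·14) = 124.867 mg/L
Dose 8 (225 mg at t=84 h): 225·exp(−0.08664·2) = 189.202 mg/L
C(86) = 0.189 + 0.542 + 1.254 + 5.584 + 10.591 + 47.300 + 124.867 + 189.202 = 379.529 mg/L

379.529 mg/L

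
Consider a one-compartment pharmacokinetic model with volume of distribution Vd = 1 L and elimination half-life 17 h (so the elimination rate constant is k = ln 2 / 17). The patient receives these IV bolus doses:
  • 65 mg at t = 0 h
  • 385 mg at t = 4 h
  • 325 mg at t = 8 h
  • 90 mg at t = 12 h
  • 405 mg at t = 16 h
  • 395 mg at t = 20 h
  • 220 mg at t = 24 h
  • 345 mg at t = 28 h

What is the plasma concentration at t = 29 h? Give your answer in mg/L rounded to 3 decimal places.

1364.576 mg/L

k = ln 2 / 17 = 0.04077 per h
Dose 1 (65 mg at t=0 h): 65·exp(−0.04077·29) = 19.925 mg/L
Dose 2 (385 mg at t=4 h): 385·exp(−0.04077·25) = 138.922 mg/L
Dose 3 (325 mg at t=8 h): 325·exp(−0.04077·21) = 138.046 mg/L
Dose 4 (90 mg at t=12 h): 90·exp(−0.04077·17) = 45.000 mg/L
Dose 5 (405 mg at t=16 h): 405·exp(−0.04077·13) = 238.372 mg/L
Dose 6 (395 mg at t=20 h): 395·exp(−0.04077·9) = 273.671 mg/L
Dose 7 (220 mg at t=24 h): 220·exp(−0.04077·5) = 179.426 mg/L
Dose 8 (345 mg at t=28 h): 345·exp(−0.04077·1) = 331.216 mg/L
C(29) = 19.925 + 138.922 + 138.046 + 45.000 + 238.372 + 273.671 + 179.426 + 331.216 = 1364.576 mg/L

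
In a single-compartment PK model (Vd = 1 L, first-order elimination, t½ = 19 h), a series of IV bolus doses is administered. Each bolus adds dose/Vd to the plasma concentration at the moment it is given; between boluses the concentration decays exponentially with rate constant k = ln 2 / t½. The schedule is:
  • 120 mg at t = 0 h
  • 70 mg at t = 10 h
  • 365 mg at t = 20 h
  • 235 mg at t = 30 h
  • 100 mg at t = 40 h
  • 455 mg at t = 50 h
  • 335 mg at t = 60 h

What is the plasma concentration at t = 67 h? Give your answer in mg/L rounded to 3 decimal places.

687.374 mg/L

k = ln 2 / 19 = 0.03648 per h
Dose 1 (120 mg at t=0 h): 120·exp(−0.03648·67) = 10.415 mg/L
Dose 2 (70 mg at t=10 h): 70·exp(−0.03648·57) = 8.750 mg/L
Dose 3 (365 mg at t=20 h): 365·exp(−0.03648·47) = 65.711 mg/L
Dose 4 (235 mg at t=30 h): 235·exp(−0.03648·37) = 60.933 mg/L
Dose 5 (100 mg at t=40 h): 100·exp(−0.03648·27) = 37.344 mg/L
Dose 6 (455 mg at t=50 h): 455·exp(−0.03648·17) = 244.720 mg/L
Dose 7 (335 mg at t=60 h): 335·exp(−0.03648·7) = 259.501 mg/L
C(67) = 10.415 + 8.750 + 65.711 + 60.933 + 37.344 + 244.720 + 259.501 = 687.374 mg/L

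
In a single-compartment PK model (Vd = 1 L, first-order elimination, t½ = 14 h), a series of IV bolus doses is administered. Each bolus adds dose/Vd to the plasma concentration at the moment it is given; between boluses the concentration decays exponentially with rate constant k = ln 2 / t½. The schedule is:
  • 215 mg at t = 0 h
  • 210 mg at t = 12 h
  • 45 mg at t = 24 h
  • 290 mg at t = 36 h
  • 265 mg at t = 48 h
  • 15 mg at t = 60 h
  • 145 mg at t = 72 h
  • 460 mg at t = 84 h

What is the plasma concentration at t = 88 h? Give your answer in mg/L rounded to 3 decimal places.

514.961 mg/L

k = ln 2 / 14 = 0.04951 per h
Dose 1 (215 mg at t=0 h): 215·exp(−0.04951·88) = 2.756 mg/L
Dose 2 (210 mg at t=12 h): 210·exp(−0.04951·76) = 4.876 mg/L
Dose 3 (45 mg at t=24 h): 45·exp(−0.04951·64) = 1.893 mg/L
Dose 4 (290 mg at t=36 h): 290·exp(−0.04951·52) = 22.095 mg/L
Dose 5 (265 mg at t=48 h): 265·exp(−0.04951·40) = 36.573 mg/L
Dose 6 (15 mg at t=60 h): 15·exp(−0.04951·28) = 3.750 mg/L
Dose 7 (145 mg at t=72 h): 145·exp(−0.04951·16) = 65.665 mg/L
Dose 8 (460 mg at t=84 h): 460·exp(−0.04951·4) = 377.354 mg/L
C(88) = 2.756 + 4.876 + 1.893 + 22.095 + 36.573 + 3.750 + 65.665 + 377.354 = 514.961 mg/L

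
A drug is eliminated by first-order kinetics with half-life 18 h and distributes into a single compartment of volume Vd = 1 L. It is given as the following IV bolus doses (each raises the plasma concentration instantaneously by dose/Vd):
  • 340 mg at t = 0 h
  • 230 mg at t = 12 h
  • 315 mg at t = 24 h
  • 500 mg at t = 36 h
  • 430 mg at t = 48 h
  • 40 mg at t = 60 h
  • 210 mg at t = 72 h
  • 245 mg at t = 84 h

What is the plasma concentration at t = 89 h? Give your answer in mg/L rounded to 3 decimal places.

526.611 mg/L

k = ln 2 / 18 = 0.03851 per h
Dose 1 (340 mg at t=0 h): 340·exp(−0.03851·89) = 11.042 mg/L
Dose 2 (230 mg at t=12 h): 230·exp(−0.03851·77) = 11.857 mg/L
Dose 3 (315 mg at t=24 h): 315·exp(−0.03851·65) = 25.779 mg/L
Dose 4 (500 mg at t=36 h): 500·exp(−0.03851·53) = 64.954 mg/L
Dose 5 (430 mg at t=48 h): 430·exp(−0.03851·41) = 88.673 mg/L
Dose 6 (40 mg at t=60 h): 40·exp(−0.03851·29) = 13.094 mg/L
Dose 7 (210 mg at t=72 h): 210·exp(−0.03851·17) = 109.122 mg/L
Dose 8 (245 mg at t=84 h): 245·exp(−0.03851·5) = 202.091 mg/L
C(89) = 11.042 + 11.857 + 25.779 + 64.954 + 88.673 + 13.094 + 109.122 + 202.091 = 526.611 mg/L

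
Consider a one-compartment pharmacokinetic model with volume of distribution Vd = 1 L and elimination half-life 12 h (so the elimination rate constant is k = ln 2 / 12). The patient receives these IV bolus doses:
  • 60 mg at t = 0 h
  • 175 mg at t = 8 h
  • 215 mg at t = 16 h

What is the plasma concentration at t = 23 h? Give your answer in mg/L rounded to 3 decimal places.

232.966 mg/L

k = ln 2 / 12 = 0.05776 per h
Dose 1 (60 mg at t=0 h): 60·exp(−0.05776·23) = 15.892 mg/L
Dose 2 (175 mg at t=8 h): 175·exp(−0.05776·15) = 73.578 mg/L
Dose 3 (215 mg at t=16 h): 215·exp(−0.05776·7) = 143.495 mg/L
C(23) = 15.892 + 73.578 + 143.495 = 232.966 mg/L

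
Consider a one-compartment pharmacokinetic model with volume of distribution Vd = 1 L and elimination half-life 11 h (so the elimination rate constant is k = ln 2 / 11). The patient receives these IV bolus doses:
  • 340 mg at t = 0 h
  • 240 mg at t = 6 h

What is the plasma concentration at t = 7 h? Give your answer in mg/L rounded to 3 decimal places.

k = ln 2 / 11 = 0.06301 per h
Dose 1 (340 mg at t=0 h): 340·exp(−0.06301·7) = 218.733 mg/L
Dose 2 (240 mg at t=6 h): 240·exp(−0.06301·1) = 225.343 mg/L
C(7) = 218.733 + 225.343 = 444.076 mg/L

444.076 mg/L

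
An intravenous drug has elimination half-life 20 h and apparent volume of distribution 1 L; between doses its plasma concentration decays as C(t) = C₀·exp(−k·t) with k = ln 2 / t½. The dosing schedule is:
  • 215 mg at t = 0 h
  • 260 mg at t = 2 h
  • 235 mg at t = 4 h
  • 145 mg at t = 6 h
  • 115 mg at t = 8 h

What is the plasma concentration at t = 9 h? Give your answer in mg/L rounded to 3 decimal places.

800.756 mg/L

k = ln 2 / 20 = 0.03466 per h
Dose 1 (215 mg at t=0 h): 215·exp(−0.03466·9) = 157.389 mg/L
Dose 2 (260 mg at t=2 h): 260·exp(−0.03466·7) = 203.992 mg/L
Dose 3 (235 mg at t=4 h): 235·exp(−0.03466·5) = 197.611 mg/L
Dose 4 (145 mg at t=6 h): 145·exp(−0.03466·3) = 130.681 mg/L
Dose 5 (115 mg at t=8 h): 115·exp(−0.03466·1) = 111.083 mg/L
C(9) = 157.389 + 203.992 + 197.611 + 130.681 + 111.083 = 800.756 mg/L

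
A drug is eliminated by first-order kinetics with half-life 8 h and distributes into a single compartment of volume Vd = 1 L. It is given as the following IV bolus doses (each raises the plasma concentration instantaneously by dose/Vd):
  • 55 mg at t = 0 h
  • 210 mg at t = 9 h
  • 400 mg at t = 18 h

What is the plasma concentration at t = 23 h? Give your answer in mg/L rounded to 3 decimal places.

k = ln 2 / 8 = 0.08664 per h
Dose 1 (55 mg at t=0 h): 55·exp(−0.08664·23) = 7.497 mg/L
Dose 2 (210 mg at t=9 h): 210·exp(−0.08664·14) = 62.433 mg/L
Dose 3 (400 mg at t=18 h): 400·exp(−0.08664·5) = 259.368 mg/L
C(23) = 7.497 + 62.433 + 259.368 = 329.299 mg/L

329.299 mg/L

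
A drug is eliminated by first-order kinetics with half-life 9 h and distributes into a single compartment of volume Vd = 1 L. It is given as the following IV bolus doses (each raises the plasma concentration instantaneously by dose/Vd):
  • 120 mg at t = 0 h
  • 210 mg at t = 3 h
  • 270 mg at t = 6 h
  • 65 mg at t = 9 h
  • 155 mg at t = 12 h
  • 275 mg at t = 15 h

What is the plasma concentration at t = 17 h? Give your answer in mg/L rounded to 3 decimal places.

k = ln 2 / 9 = 0.07702 per h
Dose 1 (120 mg at t=0 h): 120·exp(−0.07702·17) = 32.402 mg/L
Dose 2 (210 mg at t=3 h): 210·exp(−0.07702·14) = 71.441 mg/L
Dose 3 (270 mg at t=6 h): 270·exp(−0.07702·11) = 115.728 mg/L
Dose 4 (65 mg at t=9 h): 65·exp(−0.07702·8) = 35.102 mg/L
Dose 5 (155 mg at t=12 h): 155·exp(−0.07702·5) = 105.461 mg/L
Dose 6 (275 mg at t=15 h): 275·exp(−0.07702·2) = 235.742 mg/L
C(17) = 32.402 + 71.441 + 115.728 + 35.102 + 105.461 + 235.742 = 595.876 mg/L

595.876 mg/L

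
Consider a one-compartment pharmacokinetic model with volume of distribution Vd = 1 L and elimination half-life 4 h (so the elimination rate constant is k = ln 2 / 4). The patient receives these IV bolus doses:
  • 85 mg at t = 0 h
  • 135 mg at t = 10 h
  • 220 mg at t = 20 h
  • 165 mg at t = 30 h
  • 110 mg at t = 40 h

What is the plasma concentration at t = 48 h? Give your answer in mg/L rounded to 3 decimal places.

36.718 mg/L

k = ln 2 / 4 = 0.17329 per h
Dose 1 (85 mg at t=0 h): 85·exp(−0.17329·48) = 0.021 mg/L
Dose 2 (135 mg at t=10 h): 135·exp(−0.17329·38) = 0.186 mg/L
Dose 3 (220 mg at t=20 h): 220·exp(−0.17329·28) = 1.719 mg/L
Dose 4 (165 mg at t=30 h): 165·exp(−0.17329·18) = 7.292 mg/L
Dose 5 (110 mg at t=40 h): 110·exp(−0.17329·8) = 27.500 mg/L
C(48) = 0.021 + 0.186 + 1.719 + 7.292 + 27.500 = 36.718 mg/L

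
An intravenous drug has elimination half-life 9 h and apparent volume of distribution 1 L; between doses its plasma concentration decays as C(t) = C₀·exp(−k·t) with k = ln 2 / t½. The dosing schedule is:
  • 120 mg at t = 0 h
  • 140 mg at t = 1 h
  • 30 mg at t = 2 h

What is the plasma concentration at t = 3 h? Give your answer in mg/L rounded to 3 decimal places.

k = ln 2 / 9 = 0.07702 per h
Dose 1 (120 mg at t=0 h): 120·exp(−0.07702·3) = 95.244 mg/L
Dose 2 (140 mg at t=1 h): 140·exp(−0.07702·2) = 120.014 mg/L
Dose 3 (30 mg at t=2 h): 30·exp(−0.07702·1) = 27.776 mg/L
C(3) = 95.244 + 120.014 + 27.776 = 243.034 mg/L

243.034 mg/L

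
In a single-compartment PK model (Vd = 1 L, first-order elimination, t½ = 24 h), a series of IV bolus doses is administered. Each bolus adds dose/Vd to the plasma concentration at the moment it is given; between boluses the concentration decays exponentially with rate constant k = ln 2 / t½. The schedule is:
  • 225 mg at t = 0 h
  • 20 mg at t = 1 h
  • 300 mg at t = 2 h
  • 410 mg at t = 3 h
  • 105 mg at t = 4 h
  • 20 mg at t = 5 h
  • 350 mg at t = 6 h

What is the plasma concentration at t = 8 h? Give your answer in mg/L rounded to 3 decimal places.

1244.301 mg/L

k = ln 2 / 24 = 0.02888 per h
Dose 1 (225 mg at t=0 h): 225·exp(−0.02888·8) = 178.583 mg/L
Dose 2 (20 mg at t=1 h): 20·exp(−0.02888·7) = 16.339 mg/L
Dose 3 (300 mg at t=2 h): 300·exp(−0.02888·6) = 252.269 mg/L
Dose 4 (410 mg at t=3 h): 410·exp(−0.02888·5) = 354.870 mg/L
Dose 5 (105 mg at t=4 h): 105·exp(−0.02888·4) = 93.544 mg/L
Dose 6 (20 mg at t=5 h): 20·exp(−0.02888·3) = 18.340 mg/L
Dose 7 (350 mg at t=6 h): 350·exp(−0.02888·2) = 330.356 mg/L
C(8) = 178.583 + 16.339 + 252.269 + 354.870 + 93.544 + 18.340 + 330.356 = 1244.301 mg/L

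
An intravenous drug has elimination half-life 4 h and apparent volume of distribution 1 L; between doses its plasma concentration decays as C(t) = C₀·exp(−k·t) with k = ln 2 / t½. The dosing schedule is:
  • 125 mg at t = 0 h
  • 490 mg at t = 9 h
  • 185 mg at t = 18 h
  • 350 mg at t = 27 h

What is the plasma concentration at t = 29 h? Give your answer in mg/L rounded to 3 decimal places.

291.121 mg/L

k = ln 2 / 4 = 0.17329 per h
Dose 1 (125 mg at t=0 h): 125·exp(−0.17329·29) = 0.821 mg/L
Dose 2 (490 mg at t=9 h): 490·exp(−0.17329·20) = 15.312 mg/L
Dose 3 (185 mg at t=18 h): 185·exp(−0.17329·11) = 27.500 mg/L
Dose 4 (350 mg at t=27 h): 350·exp(−0.17329·2) = 247.487 mg/L
C(29) = 0.821 + 15.312 + 27.500 + 247.487 = 291.121 mg/L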